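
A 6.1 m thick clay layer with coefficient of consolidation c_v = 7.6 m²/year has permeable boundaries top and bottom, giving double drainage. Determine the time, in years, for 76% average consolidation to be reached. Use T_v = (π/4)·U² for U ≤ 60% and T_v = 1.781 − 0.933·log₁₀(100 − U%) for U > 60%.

Drainage path length: H_d = H/2 = 3.05 m (double drainage).
U > 60%: T_v = 1.781 − 0.933·log₁₀(100 − 76) = 0.49326.
t = T_v·H_d²/c_v = 0.49326×3.05²/7.6 = 0.6038 years.

t ≈ 0.604 years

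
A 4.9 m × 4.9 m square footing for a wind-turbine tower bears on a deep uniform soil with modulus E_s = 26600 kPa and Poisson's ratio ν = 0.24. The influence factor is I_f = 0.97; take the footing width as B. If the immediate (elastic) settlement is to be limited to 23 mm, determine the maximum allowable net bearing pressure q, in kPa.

q ≈ 137 kPa

S_e = q·B·(1−ν²)/E_s · I_f  ⇒  q = S_e·E_s / (B·(1−ν²)·I_f).
q = 0.023 × 26600 / (4.9 × 0.9424 × 0.97) = 136.6 kPa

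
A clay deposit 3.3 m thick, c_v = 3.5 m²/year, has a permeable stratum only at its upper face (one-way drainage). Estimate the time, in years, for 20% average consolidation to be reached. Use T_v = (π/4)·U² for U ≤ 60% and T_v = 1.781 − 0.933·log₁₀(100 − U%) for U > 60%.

Drainage path length: H_d = H = 3.3 m (single drainage).
U ≤ 60%: T_v = (π/4)·U² = (π/4)×0.2² = 0.031416.
t = T_v·H_d²/c_v = 0.031416×3.3²/3.5 = 0.09775 years.

t ≈ 0.0977 years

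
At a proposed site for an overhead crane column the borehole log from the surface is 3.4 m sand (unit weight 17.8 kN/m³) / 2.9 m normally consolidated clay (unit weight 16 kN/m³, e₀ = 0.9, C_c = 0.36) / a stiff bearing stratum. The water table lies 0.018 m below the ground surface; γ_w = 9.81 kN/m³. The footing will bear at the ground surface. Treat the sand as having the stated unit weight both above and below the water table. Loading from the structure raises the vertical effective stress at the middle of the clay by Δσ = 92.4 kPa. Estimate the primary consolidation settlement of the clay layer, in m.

S_c ≈ 0.302 m

Mid-depth of clay below the ground surface: z = 3.4 + 2.9/2 = 4.85 m.
Total vertical stress at mid-clay: σ_v = 17.8×3.4 + 16×1.45 = 83.72 kPa.
Pore pressure: u = 9.81×(4.85 − 0.018) = 47.402 kPa.
Initial effective stress: σ'_0 = σ_v − u = 83.72 − 47.402 = 36.318 kPa.
Final effective stress: σ'_f = σ'_0 + Δσ = 36.318 + 92.4 = 128.72 kPa.
Normally consolidated clay, so the full stress increment lies on the virgin compression line:
S_c = C_c·H/(1+e₀)·log₁₀(σ'_f/σ'_0) = 0.36×2.9/(1+0.9)×log₁₀(128.72/36.318)
    = 0.54947 × 0.54952 = 0.3019 m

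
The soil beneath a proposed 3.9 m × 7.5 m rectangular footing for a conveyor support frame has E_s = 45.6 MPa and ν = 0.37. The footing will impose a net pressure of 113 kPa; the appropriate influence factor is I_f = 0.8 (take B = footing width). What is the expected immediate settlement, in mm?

S_e ≈ 6.67 mm

Immediate (elastic) settlement: S_e = q·B·(1−ν²)/E_s · I_f.
E_s = 45.6 MPa = 45600 kPa.
S_e = 113 × 3.9 × (1 − 0.37²) / 45600 × 0.8
    = 113 × 3.9 × 0.8631 / 45600 × 0.8
    = 0.006673 m = 6.673 mm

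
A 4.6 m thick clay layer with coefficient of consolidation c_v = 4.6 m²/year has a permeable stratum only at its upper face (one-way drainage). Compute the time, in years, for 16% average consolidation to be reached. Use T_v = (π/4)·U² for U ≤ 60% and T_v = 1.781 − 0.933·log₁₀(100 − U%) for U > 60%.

Drainage path length: H_d = H = 4.6 m (single drainage).
U ≤ 60%: T_v = (π/4)·U² = (π/4)×0.16² = 0.020106.
t = T_v·H_d²/c_v = 0.020106×4.6²/4.6 = 0.09249 years.

t ≈ 0.0925 years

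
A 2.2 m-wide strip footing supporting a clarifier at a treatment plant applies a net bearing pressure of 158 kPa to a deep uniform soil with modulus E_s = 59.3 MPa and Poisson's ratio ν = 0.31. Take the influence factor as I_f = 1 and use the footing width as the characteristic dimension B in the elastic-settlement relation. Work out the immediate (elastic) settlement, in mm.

S_e ≈ 5.3 mm

Immediate (elastic) settlement: S_e = q·B·(1−ν²)/E_s · I_f.
E_s = 59.3 MPa = 59300 kPa.
S_e = 158 × 2.2 × (1 − 0.31²) / 59300 × 1
    = 158 × 2.2 × 0.9039 / 59300 × 1
    = 0.005298 m = 5.298 mm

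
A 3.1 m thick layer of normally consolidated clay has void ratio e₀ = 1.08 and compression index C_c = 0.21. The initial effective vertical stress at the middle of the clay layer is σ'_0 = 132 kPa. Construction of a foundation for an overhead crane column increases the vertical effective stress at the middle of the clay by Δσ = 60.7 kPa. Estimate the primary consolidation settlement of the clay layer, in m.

Final effective stress: σ'_f = σ'_0 + Δσ = 132 + 60.7 = 192.7 kPa.
Normally consolidated clay, so the full stress increment lies on the virgin compression line:
S_c = C_c·H/(1+e₀)·log₁₀(σ'_f/σ'_0) = 0.21×3.1/(1+1.08)×log₁₀(192.7/132)
    = 0.31298 × 0.16431 = 0.05143 m

S_c ≈ 0.0514 m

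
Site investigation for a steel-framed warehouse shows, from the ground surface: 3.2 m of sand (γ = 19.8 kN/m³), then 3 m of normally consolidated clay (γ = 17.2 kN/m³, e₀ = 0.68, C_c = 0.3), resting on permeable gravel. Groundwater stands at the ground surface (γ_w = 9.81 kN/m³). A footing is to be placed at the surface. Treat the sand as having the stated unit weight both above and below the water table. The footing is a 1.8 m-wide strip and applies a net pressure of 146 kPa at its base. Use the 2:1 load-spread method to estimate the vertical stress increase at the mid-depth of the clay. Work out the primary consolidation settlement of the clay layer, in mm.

S_c ≈ 154 mm

Mid-depth of clay below the ground surface: z = 3.2 + 3/2 = 4.7 m.
Total vertical stress at mid-clay: σ_v = 19.8×3.2 + 17.2×1.5 = 89.16 kPa.
Pore pressure: u = 9.81×(4.7 − 0) = 46.107 kPa.
Initial effective stress: σ'_0 = σ_v − u = 89.16 − 46.107 = 43.053 kPa.
Stress increase at mid-clay by the 2:1 spreading method:
Δσ = qB/(B+z) = 146×1.8/(1.8+4.7) = 40.431 kPa
Final effective stress: σ'_f = σ'_0 + Δσ = 43.053 + 40.431 = 83.484 kPa.
Normally consolidated clay, so the full stress increment lies on the virgin compression line:
S_c = C_c·H/(1+e₀)·log₁₀(σ'_f/σ'_0) = 0.3×3/(1+0.68)×log₁₀(83.484/43.053)
    = 0.53571 × 0.2876 = 0.1541 m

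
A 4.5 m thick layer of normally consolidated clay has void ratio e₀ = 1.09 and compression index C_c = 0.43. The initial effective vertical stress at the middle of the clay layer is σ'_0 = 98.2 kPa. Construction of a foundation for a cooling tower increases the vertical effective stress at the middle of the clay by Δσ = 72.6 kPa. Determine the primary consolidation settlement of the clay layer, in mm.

Final effective stress: σ'_f = σ'_0 + Δσ = 98.2 + 72.6 = 170.8 kPa.
Normally consolidated clay, so the full stress increment lies on the virgin compression line:
S_c = C_c·H/(1+e₀)·log₁₀(σ'_f/σ'_0) = 0.43×4.5/(1+1.09)×log₁₀(170.8/98.2)
    = 0.92584 × 0.24038 = 0.2226 m

S_c ≈ 223 mm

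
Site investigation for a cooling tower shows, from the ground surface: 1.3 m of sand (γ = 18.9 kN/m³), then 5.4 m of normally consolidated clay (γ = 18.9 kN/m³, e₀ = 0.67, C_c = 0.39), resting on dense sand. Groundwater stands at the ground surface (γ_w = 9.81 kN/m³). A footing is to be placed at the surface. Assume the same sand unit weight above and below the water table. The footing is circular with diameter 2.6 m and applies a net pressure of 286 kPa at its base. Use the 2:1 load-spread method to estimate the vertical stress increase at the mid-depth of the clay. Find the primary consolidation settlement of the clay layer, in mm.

Mid-depth of clay below the ground surface: z = 1.3 + 5.4/2 = 4 m.
Total vertical stress at mid-clay: σ_v = 18.9×1.3 + 18.9×2.7 = 75.6 kPa.
Pore pressure: u = 9.81×(4 − 0) = 39.24 kPa.
Initial effective stress: σ'_0 = σ_v − u = 75.6 − 39.24 = 36.36 kPa.
Stress increase at mid-clay by the 2:1 spreading method:
Δσ ≈ qD²/(D+z)² = 286×2.6²/(2.6+4)² = 44.384 kPa
Final effective stress: σ'_f = σ'_0 + Δσ = 36.36 + 44.384 = 80.744 kPa.
Normally consolidated clay, so the full stress increment lies on the virgin compression line:
S_c = C_c·H/(1+e₀)·log₁₀(σ'_f/σ'_0) = 0.39×5.4/(1+0.67)×log₁₀(80.744/36.36)
    = 1.2611 × 0.34649 = 0.437 m

S_c ≈ 437 mm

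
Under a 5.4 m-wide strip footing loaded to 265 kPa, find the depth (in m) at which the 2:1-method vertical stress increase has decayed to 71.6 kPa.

z ≈ 14.6 m

2:1 spreading — at depth z the loaded area has grown by z in each plan dimension:
qB/(B+z) = Δσ_z ⇒ z = qB/Δσ_z − B = 265×5.4/71.6 − 5.4 = 14.59 m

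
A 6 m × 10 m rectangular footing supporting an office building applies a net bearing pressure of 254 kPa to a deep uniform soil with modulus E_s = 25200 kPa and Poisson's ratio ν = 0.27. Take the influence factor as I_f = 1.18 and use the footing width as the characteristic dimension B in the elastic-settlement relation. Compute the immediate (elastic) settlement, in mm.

S_e ≈ 66.2 mm

Immediate (elastic) settlement: S_e = q·B·(1−ν²)/E_s · I_f.
S_e = 254 × 6 × (1 − 0.27²) / 25200 × 1.18
    = 254 × 6 × 0.9271 / 25200 × 1.18
    = 0.06616 m = 66.16 mm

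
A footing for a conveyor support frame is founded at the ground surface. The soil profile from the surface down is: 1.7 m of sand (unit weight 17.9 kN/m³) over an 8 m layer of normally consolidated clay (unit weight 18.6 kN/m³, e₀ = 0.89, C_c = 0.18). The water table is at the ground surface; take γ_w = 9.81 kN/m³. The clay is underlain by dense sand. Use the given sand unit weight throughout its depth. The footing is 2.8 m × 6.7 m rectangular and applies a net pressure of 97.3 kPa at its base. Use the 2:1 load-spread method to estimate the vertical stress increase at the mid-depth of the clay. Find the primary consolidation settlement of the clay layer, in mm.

Mid-depth of clay below the ground surface: z = 1.7 + 8/2 = 5.7 m.
Total vertical stress at mid-clay: σ_v = 17.9×1.7 + 18.6×4 = 104.83 kPa.
Pore pressure: u = 9.81×(5.7 − 0) = 55.917 kPa.
Initial effective stress: σ'_0 = σ_v − u = 104.83 − 55.917 = 48.913 kPa.
Stress increase at mid-clay by the 2:1 spreading method:
Δσ = qBL/((B+z)(L+z)) = 97.3×2.8×6.7/((2.8+5.7)(6.7+5.7)) = 17.318 kPa
Final effective stress: σ'_f = σ'_0 + Δσ = 48.913 + 17.318 = 66.231 kPa.
Normally consolidated clay, so the full stress increment lies on the virgin compression line:
S_c = C_c·H/(1+e₀)·log₁₀(σ'_f/σ'_0) = 0.18×8/(1+0.89)×log₁₀(66.231/48.913)
    = 0.7619 × 0.13164 = 0.1003 m

S_c ≈ 100 mm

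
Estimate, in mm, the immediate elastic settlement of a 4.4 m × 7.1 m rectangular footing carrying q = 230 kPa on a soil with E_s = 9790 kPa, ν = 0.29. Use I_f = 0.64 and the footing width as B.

Immediate (elastic) settlement: S_e = q·B·(1−ν²)/E_s · I_f.
S_e = 230 × 4.4 × (1 − 0.29²) / 9790 × 0.64
    = 230 × 4.4 × 0.9159 / 9790 × 0.64
    = 0.06059 m = 60.59 mm

S_e ≈ 60.6 mm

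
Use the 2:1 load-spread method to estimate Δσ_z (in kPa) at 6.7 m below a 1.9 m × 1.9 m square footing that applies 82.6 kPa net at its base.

By the 2:1 method the load spreads at 1 horizontal : 2 vertical, so at depth z the loaded area has grown by z in each plan dimension:
Δσ = qBL/((B+z)(L+z)) = 82.6×1.9×1.9/((1.9+6.7)(1.9+6.7)) = 4.0317 kPa

Δσ_z ≈ 4.03 kPa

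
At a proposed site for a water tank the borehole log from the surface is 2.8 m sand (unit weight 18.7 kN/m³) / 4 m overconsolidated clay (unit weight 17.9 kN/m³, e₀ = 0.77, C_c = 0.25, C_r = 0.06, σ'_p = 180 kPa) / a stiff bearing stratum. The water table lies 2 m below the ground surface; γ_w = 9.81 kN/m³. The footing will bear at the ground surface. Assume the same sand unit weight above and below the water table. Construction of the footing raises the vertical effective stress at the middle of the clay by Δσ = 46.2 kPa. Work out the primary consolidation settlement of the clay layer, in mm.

S_c ≈ 33.3 mm

Mid-depth of clay below the ground surface: z = 2.8 + 4/2 = 4.8 m.
Total vertical stress at mid-clay: σ_v = 18.7×2.8 + 17.9×2 = 88.16 kPa.
Pore pressure: u = 9.81×(4.8 − 2) = 27.468 kPa.
Initial effective stress: σ'_0 = σ_v − u = 88.16 − 27.468 = 60.692 kPa.
Final effective stress: σ'_f = 60.692 + 46.2 = 106.89 kPa.
σ'_f = 106.89 ≤ σ'_p = 180 kPa, so the clay remains overconsolidated and only the recompression index applies:
S_c = C_r·H/(1+e₀)·log₁₀(σ'_f/σ'_0) = 0.06×4/1.77×log₁₀(106.89/60.692)
    = 0.13559 × 0.24581 = 0.03333 m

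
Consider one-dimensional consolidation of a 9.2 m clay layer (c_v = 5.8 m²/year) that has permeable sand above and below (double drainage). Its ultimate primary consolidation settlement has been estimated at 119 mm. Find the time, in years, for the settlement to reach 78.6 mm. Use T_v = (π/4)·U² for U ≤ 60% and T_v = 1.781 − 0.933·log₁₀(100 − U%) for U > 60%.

t ≈ 1.29 years

Drainage path length: H_d = H/2 = 4.6 m (double drainage).
U = S(t)/S_ult = 78.6/119 = 0.6605.
U > 60%: T_v = 1.781 − 0.933·log₁₀(100 − 66.05) = 0.35273.
t = T_v·H_d²/c_v = 0.35273×4.6²/5.8 = 1.287 years.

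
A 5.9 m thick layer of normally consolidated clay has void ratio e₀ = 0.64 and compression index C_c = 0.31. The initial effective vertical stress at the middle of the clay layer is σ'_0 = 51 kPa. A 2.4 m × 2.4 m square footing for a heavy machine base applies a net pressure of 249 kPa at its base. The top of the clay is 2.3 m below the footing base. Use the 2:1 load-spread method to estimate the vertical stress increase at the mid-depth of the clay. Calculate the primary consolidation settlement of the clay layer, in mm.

Mid-depth of clay below the footing base: z = 2.3 + 5.9/2 = 5.25 m.
Stress increase at mid-clay by the 2:1 spreading method:
Δσ = qBL/((B+z)(L+z)) = 249×2.4×2.4/((2.4+5.25)(2.4+5.25)) = 24.507 kPa
Final effective stress: σ'_f = σ'_0 + Δσ = 51 + 24.507 = 75.507 kPa.
Normally consolidated clay, so the full stress increment lies on the virgin compression line:
S_c = C_c·H/(1+e₀)·log₁₀(σ'_f/σ'_0) = 0.31×5.9/(1+0.64)×log₁₀(75.507/51)
    = 1.1152 × 0.17042 = 0.1901 m

S_c ≈ 190 mm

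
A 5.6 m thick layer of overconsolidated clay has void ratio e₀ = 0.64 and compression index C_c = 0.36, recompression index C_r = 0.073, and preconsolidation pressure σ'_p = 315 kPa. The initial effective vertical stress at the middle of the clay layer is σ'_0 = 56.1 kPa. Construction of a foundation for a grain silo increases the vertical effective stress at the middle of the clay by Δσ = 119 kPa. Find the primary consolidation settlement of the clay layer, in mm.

Final effective stress: σ'_f = 56.1 + 119 = 175.1 kPa.
σ'_f = 175.1 ≤ σ'_p = 315 kPa, so the clay remains overconsolidated and only the recompression index applies:
S_c = C_r·H/(1+e₀)·log₁₀(σ'_f/σ'_0) = 0.073×5.6/1.64×log₁₀(175.1/56.1)
    = 0.24927 × 0.49432 = 0.1232 m

S_c ≈ 123 mm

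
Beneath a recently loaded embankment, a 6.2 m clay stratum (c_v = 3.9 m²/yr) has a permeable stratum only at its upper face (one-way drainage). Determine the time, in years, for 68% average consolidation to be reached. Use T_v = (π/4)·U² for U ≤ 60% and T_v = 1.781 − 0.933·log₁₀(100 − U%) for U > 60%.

t ≈ 3.71 years

Drainage path length: H_d = H = 6.2 m (single drainage).
U > 60%: T_v = 1.781 − 0.933·log₁₀(100 − 68) = 0.3767.
t = T_v·H_d²/c_v = 0.3767×6.2²/3.9 = 3.713 years.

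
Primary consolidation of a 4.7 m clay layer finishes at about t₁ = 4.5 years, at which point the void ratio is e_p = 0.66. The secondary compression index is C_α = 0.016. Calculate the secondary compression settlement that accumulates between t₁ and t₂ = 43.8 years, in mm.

S_s ≈ 44.8 mm

Secondary compression: S_s = C_α·H/(1+e_p)·log₁₀(t₂/t₁)
S_s = 0.016×4.7/(1+0.66)×log₁₀(43.8/4.5)
    = 0.0453 × 0.9883 = 0.04477 m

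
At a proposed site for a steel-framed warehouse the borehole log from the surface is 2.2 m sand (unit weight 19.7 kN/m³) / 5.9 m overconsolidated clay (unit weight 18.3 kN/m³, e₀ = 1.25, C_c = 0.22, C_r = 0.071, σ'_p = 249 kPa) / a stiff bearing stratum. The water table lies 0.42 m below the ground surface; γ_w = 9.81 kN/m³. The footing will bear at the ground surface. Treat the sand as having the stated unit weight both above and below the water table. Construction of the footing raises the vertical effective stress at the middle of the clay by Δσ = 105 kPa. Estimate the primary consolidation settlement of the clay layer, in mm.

S_c ≈ 90.5 mm

Mid-depth of clay below the ground surface: z = 2.2 + 5.9/2 = 5.15 m.
Total vertical stress at mid-clay: σ_v = 19.7×2.2 + 18.3×2.95 = 97.325 kPa.
Pore pressure: u = 9.81×(5.15 − 0.42) = 46.401 kPa.
Initial effective stress: σ'_0 = σ_v − u = 97.325 − 46.401 = 50.924 kPa.
Final effective stress: σ'_f = 50.924 + 105 = 155.92 kPa.
σ'_f = 155.92 ≤ σ'_p = 249 kPa, so the clay remains overconsolidated and only the recompression index applies:
S_c = C_r·H/(1+e₀)·log₁₀(σ'_f/σ'_0) = 0.071×5.9/2.25×log₁₀(155.92/50.924)
    = 0.18618 × 0.48598 = 0.09048 m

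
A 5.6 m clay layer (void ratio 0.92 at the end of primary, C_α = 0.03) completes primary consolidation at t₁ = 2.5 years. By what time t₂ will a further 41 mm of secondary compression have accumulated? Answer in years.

t₂ ≈ 7.35 years

S_s = C_α·H/(1+e_p)·log₁₀(t₂/t₁) ⇒ log₁₀(t₂/t₁) = S_s·(1+e_p)/(C_α·H).
log₁₀(t₂/t₁) = 0.041 × (1+0.92) / (0.03×5.6) = 0.4686
t₂ = t₁ × 10^0.4686 = 2.5 × 2.942 = 7.354 years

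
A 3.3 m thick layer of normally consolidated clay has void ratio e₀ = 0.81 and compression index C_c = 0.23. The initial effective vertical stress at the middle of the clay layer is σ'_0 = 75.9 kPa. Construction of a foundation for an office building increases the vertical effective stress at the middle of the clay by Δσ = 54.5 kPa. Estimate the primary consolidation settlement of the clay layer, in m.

S_c ≈ 0.0986 m

Final effective stress: σ'_f = σ'_0 + Δσ = 75.9 + 54.5 = 130.4 kPa.
Normally consolidated clay, so the full stress increment lies on the virgin compression line:
S_c = C_c·H/(1+e₀)·log₁₀(σ'_f/σ'_0) = 0.23×3.3/(1+0.81)×log₁₀(130.4/75.9)
    = 0.41934 × 0.23504 = 0.09856 m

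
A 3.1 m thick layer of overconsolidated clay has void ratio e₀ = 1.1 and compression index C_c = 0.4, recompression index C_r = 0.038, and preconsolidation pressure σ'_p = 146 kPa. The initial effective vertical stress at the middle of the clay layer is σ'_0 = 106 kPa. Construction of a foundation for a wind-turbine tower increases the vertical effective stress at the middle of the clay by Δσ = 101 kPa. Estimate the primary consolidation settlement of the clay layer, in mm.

S_c ≈ 97.3 mm

Final effective stress: σ'_f = 106 + 101 = 207 kPa.
σ'_f = 207 > σ'_p = 146 kPa, so the stress path crosses the preconsolidation pressure — recompression up to σ'_p, then virgin compression beyond:
S_c = H/(1+e₀)·[C_r·log₁₀(σ'_p/σ'_0) + C_c·log₁₀(σ'_f/σ'_p)]
    = 3.1/2.1 × [0.038×log₁₀(146/106) + 0.4×log₁₀(207/146)]
    = 1.4762 × [0.0052838 + 0.060647] = 0.09733 m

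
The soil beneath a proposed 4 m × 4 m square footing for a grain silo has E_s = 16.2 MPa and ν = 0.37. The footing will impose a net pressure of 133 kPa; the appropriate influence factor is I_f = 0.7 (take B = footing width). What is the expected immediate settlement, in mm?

Immediate (elastic) settlement: S_e = q·B·(1−ν²)/E_s · I_f.
E_s = 16.2 MPa = 16200 kPa.
S_e = 133 × 4 × (1 − 0.37²) / 16200 × 0.7
    = 133 × 4 × 0.8631 / 16200 × 0.7
    = 0.01984 m = 19.84 mm

S_e ≈ 19.8 mm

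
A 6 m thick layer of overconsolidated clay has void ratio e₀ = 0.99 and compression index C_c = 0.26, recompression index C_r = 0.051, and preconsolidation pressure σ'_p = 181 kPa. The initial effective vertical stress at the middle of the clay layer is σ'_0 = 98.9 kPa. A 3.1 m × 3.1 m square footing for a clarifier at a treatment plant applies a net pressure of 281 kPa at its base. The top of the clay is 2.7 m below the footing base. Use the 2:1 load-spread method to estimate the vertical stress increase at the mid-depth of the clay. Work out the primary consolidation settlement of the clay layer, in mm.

Mid-depth of clay below the footing base: z = 2.7 + 6/2 = 5.7 m.
Stress increase at mid-clay by the 2:1 spreading method:
Δσ = qBL/((B+z)(L+z)) = 281×3.1×3.1/((3.1+5.7)(3.1+5.7)) = 34.871 kPa
Final effective stress: σ'_f = 98.9 + 34.871 = 133.77 kPa.
σ'_f = 133.77 ≤ σ'_p = 181 kPa, so the clay remains overconsolidated and only the recompression index applies:
S_c = C_r·H/(1+e₀)·log₁₀(σ'_f/σ'_0) = 0.051×6/1.99×log₁₀(133.77/98.9)
    = 0.15377 × 0.13116 = 0.02017 m

S_c ≈ 20.2 mm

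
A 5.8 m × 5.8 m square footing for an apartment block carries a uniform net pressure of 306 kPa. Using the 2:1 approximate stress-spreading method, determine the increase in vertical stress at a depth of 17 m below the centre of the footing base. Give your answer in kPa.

Δσ_z ≈ 19.8 kPa

By the 2:1 method the load spreads at 1 horizontal : 2 vertical, so at depth z the loaded area has grown by z in each plan dimension:
Δσ = qBL/((B+z)(L+z)) = 306×5.8×5.8/((5.8+17)(5.8+17)) = 19.802 kPa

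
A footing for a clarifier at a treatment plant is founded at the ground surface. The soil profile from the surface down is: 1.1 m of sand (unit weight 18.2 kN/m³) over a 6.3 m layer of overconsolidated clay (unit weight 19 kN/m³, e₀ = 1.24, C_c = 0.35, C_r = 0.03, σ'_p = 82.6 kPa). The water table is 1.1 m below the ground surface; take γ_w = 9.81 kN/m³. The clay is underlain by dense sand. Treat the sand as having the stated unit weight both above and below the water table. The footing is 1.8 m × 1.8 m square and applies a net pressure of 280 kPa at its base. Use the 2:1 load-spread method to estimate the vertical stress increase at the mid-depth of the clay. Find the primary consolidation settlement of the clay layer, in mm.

Mid-depth of clay below the ground surface: z = 1.1 + 6.3/2 = 4.25 m.
Total vertical stress at mid-clay: σ_v = 18.2×1.1 + 19×3.15 = 79.87 kPa.
Pore pressure: u = 9.81×(4.25 − 1.1) = 30.902 kPa.
Initial effective stress: σ'_0 = σ_v − u = 79.87 − 30.902 = 48.968 kPa.
Stress increase at mid-clay by the 2:1 spreading method:
Δσ = qBL/((B+z)(L+z)) = 280×1.8×1.8/((1.8+4.25)(1.8+4.25)) = 24.785 kPa
Final effective stress: σ'_f = 48.968 + 24.785 = 73.753 kPa.
σ'_f = 73.753 ≤ σ'_p = 82.6 kPa, so the clay remains overconsolidated and only the recompression index applies:
S_c = C_r·H/(1+e₀)·log₁₀(σ'_f/σ'_0) = 0.03×6.3/2.24×log₁₀(73.753/48.968)
    = 0.084375 × 0.17787 = 0.01501 m

S_c ≈ 15 mm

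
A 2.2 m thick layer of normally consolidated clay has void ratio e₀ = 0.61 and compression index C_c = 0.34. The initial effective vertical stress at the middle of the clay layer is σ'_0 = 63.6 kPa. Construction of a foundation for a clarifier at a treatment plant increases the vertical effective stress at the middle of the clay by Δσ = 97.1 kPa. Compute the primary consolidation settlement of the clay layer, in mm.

S_c ≈ 187 mm

Final effective stress: σ'_f = σ'_0 + Δσ = 63.6 + 97.1 = 160.7 kPa.
Normally consolidated clay, so the full stress increment lies on the virgin compression line:
S_c = C_c·H/(1+e₀)·log₁₀(σ'_f/σ'_0) = 0.34×2.2/(1+0.61)×log₁₀(160.7/63.6)
    = 0.4646 × 0.40256 = 0.187 m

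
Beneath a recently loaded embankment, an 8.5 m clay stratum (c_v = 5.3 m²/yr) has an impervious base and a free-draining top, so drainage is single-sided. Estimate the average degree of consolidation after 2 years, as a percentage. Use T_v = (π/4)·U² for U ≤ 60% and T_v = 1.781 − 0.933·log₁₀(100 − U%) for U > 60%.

Drainage path length: H_d = H = 8.5 m (single drainage).
T_v = c_v·t/H_d² = 5.3×2/8.5² = 0.14671.
T_v = 0.14671 corresponds to the U ≤ 60% branch:
U = √(4T_v/π) = 0.4322

U ≈ 43.2 %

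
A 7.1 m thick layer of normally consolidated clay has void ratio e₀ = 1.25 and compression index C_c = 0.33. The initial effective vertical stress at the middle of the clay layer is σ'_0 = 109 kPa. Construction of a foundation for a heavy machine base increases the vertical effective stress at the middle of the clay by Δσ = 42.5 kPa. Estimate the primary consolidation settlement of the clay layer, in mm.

Final effective stress: σ'_f = σ'_0 + Δσ = 109 + 42.5 = 151.5 kPa.
Normally consolidated clay, so the full stress increment lies on the virgin compression line:
S_c = C_c·H/(1+e₀)·log₁₀(σ'_f/σ'_0) = 0.33×7.1/(1+1.25)×log₁₀(151.5/109)
    = 1.0413 × 0.14299 = 0.1489 m

S_c ≈ 149 mm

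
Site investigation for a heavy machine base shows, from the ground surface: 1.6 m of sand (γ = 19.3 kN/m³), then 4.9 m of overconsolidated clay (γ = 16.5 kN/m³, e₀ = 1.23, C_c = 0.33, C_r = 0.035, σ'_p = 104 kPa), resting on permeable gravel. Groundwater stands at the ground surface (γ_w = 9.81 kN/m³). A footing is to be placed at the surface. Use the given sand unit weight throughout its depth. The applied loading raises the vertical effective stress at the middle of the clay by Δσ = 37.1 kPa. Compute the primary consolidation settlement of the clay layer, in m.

S_c ≈ 0.026 m

Mid-depth of clay below the ground surface: z = 1.6 + 4.9/2 = 4.05 m.
Total vertical stress at mid-clay: σ_v = 19.3×1.6 + 16.5×2.45 = 71.305 kPa.
Pore pressure: u = 9.81×(4.05 − 0) = 39.73 kPa.
Initial effective stress: σ'_0 = σ_v − u = 71.305 − 39.73 = 31.575 kPa.
Final effective stress: σ'_f = 31.575 + 37.1 = 68.675 kPa.
σ'_f = 68.675 ≤ σ'_p = 104 kPa, so the clay remains overconsolidated and only the recompression index applies:
S_c = C_r·H/(1+e₀)·log₁₀(σ'_f/σ'_0) = 0.035×4.9/2.23×log₁₀(68.675/31.575)
    = 0.076906 × 0.33746 = 0.02595 m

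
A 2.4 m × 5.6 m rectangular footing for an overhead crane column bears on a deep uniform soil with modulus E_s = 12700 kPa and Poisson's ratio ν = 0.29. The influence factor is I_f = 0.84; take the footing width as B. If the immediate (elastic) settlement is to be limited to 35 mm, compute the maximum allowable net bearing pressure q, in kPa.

q ≈ 241 kPa

S_e = q·B·(1−ν²)/E_s · I_f  ⇒  q = S_e·E_s / (B·(1−ν²)·I_f).
q = 0.035 × 12700 / (2.4 × 0.9159 × 0.84) = 240.7 kPa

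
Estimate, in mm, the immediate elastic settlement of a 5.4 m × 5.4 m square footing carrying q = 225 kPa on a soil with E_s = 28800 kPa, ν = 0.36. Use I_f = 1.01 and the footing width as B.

Immediate (elastic) settlement: S_e = q·B·(1−ν²)/E_s · I_f.
S_e = 225 × 5.4 × (1 − 0.36²) / 28800 × 1.01
    = 225 × 5.4 × 0.8704 / 28800 × 1.01
    = 0.03709 m = 37.09 mm

S_e ≈ 37.1 mm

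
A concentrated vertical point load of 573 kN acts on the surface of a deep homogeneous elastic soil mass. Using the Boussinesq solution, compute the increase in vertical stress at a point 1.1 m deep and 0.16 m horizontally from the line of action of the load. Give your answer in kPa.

Δσ_z ≈ 215 kPa

Boussinesq vertical stress below a point load on an elastic half-space:
Δσ_z = 3P/(2πz²) · [1 + (r/z)²]^(−5/2)
r/z = 0.16/1.1 = 0.14545; [1+(r/z)²]^(−5/2) = 0.94901.
Δσ_z = 3×573/(2π×1.1²) × 0.94901 = 226.11 × 0.94901 = 214.6 kPa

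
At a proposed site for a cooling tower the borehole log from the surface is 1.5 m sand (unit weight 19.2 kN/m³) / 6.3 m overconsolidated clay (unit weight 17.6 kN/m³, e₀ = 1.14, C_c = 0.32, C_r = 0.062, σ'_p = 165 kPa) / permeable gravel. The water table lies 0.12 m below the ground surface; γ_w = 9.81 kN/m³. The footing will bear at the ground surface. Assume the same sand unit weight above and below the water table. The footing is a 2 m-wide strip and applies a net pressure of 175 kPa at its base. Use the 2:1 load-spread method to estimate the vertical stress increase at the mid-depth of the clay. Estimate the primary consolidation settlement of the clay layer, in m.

Mid-depth of clay below the ground surface: z = 1.5 + 6.3/2 = 4.65 m.
Total vertical stress at mid-clay: σ_v = 19.2×1.5 + 17.6×3.15 = 84.24 kPa.
Pore pressure: u = 9.81×(4.65 − 0.12) = 44.439 kPa.
Initial effective stress: σ'_0 = σ_v − u = 84.24 − 44.439 = 39.801 kPa.
Stress increase at mid-clay by the 2:1 spreading method:
Δσ = qB/(B+z) = 175×2/(2+4.65) = 52.632 kPa
Final effective stress: σ'_f = 39.801 + 52.632 = 92.433 kPa.
σ'_f = 92.433 ≤ σ'_p = 165 kPa, so the clay remains overconsolidated and only the recompression index applies:
S_c = C_r·H/(1+e₀)·log₁₀(σ'_f/σ'_0) = 0.062×6.3/2.14×log₁₀(92.433/39.801)
    = 0.18252 × 0.36593 = 0.06679 m

S_c ≈ 0.0668 m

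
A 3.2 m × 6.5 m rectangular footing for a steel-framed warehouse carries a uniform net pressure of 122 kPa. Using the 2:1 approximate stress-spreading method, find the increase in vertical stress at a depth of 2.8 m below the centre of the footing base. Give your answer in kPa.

Δσ_z ≈ 45.5 kPa

By the 2:1 method the load spreads at 1 horizontal : 2 vertical, so at depth z the loaded area has grown by z in each plan dimension:
Δσ = qBL/((B+z)(L+z)) = 122×3.2×6.5/((3.2+2.8)(6.5+2.8)) = 45.477 kPa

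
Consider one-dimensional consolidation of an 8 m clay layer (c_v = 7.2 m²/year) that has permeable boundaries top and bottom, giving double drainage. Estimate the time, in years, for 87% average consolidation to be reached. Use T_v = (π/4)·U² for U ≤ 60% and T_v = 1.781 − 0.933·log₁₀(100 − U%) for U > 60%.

t ≈ 1.65 years

Drainage path length: H_d = H/2 = 4 m (double drainage).
U > 60%: T_v = 1.781 − 0.933·log₁₀(100 − 87) = 0.74169.
t = T_v·H_d²/c_v = 0.74169×4²/7.2 = 1.648 years.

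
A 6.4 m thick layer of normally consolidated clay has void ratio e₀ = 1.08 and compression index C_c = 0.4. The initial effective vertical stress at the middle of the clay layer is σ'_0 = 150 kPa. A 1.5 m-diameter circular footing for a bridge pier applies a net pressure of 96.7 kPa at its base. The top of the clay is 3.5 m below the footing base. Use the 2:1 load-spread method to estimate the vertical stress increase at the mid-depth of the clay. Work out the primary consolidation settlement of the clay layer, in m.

S_c ≈ 0.0114 m

Mid-depth of clay below the footing base: z = 3.5 + 6.4/2 = 6.7 m.
Stress increase at mid-clay by the 2:1 spreading method:
Δσ ≈ qD²/(D+z)² = 96.7×1.5²/(1.5+6.7)² = 3.2358 kPa
Final effective stress: σ'_f = σ'_0 + Δσ = 150 + 3.2358 = 153.24 kPa.
Normally consolidated clay, so the full stress increment lies on the virgin compression line:
S_c = C_c·H/(1+e₀)·log₁₀(σ'_f/σ'_0) = 0.4×6.4/(1+1.08)×log₁₀(153.24/150)
    = 1.2308 × 0.0092809 = 0.01142 m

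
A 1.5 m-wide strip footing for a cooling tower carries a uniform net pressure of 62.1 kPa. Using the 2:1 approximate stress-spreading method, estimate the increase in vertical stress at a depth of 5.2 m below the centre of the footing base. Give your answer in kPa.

By the 2:1 method the load spreads at 1 horizontal : 2 vertical, so at depth z the loaded area has grown by z in each plan dimension:
Δσ = qB/(B+z) = 62.1×1.5/(1.5+5.2) = 13.903 kPa

Δσ_z ≈ 13.9 kPa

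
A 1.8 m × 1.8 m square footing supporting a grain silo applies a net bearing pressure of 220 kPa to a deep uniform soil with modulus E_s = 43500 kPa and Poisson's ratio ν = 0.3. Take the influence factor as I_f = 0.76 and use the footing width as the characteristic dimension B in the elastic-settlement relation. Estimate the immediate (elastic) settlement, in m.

Immediate (elastic) settlement: S_e = q·B·(1−ν²)/E_s · I_f.
S_e = 220 × 1.8 × (1 − 0.3²) / 43500 × 0.76
    = 220 × 1.8 × 0.91 / 43500 × 0.76
    = 0.006296 m

S_e ≈ 0.0063 m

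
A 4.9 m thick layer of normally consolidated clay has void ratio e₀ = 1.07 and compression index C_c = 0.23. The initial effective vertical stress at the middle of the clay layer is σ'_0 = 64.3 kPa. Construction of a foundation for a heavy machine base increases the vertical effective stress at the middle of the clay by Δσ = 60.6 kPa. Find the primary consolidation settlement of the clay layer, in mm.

S_c ≈ 157 mm

Final effective stress: σ'_f = σ'_0 + Δσ = 64.3 + 60.6 = 124.9 kPa.
Normally consolidated clay, so the full stress increment lies on the virgin compression line:
S_c = C_c·H/(1+e₀)·log₁₀(σ'_f/σ'_0) = 0.23×4.9/(1+1.07)×log₁₀(124.9/64.3)
    = 0.54444 × 0.28835 = 0.157 m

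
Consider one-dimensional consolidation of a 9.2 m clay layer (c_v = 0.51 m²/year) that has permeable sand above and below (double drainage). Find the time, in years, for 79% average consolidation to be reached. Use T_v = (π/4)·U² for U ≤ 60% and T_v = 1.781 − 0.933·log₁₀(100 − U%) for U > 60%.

Drainage path length: H_d = H/2 = 4.6 m (double drainage).
U > 60%: T_v = 1.781 − 0.933·log₁₀(100 − 79) = 0.54737.
t = T_v·H_d²/c_v = 0.54737×4.6²/0.51 = 22.71 years.

t ≈ 22.7 years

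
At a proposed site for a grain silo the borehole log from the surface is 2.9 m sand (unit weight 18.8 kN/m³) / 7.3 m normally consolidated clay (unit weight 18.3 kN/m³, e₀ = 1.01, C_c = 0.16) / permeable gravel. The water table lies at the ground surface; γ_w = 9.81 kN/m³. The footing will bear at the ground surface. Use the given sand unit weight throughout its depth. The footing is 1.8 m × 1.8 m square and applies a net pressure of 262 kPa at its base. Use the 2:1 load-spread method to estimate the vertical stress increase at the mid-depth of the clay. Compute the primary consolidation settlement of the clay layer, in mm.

Mid-depth of clay below the ground surface: z = 2.9 + 7.3/2 = 6.55 m.
Total vertical stress at mid-clay: σ_v = 18.8×2.9 + 18.3×3.65 = 121.31 kPa.
Pore pressure: u = 9.81×(6.55 − 0) = 64.255 kPa.
Initial effective stress: σ'_0 = σ_v − u = 121.31 − 64.255 = 57.055 kPa.
Stress increase at mid-clay by the 2:1 spreading method:
Δσ = qBL/((B+z)(L+z)) = 262×1.8×1.8/((1.8+6.55)(1.8+6.55)) = 12.175 kPa
Final effective stress: σ'_f = σ'_0 + Δσ = 57.055 + 12.175 = 69.23 kPa.
Normally consolidated clay, so the full stress increment lies on the virgin compression line:
S_c = C_c·H/(1+e₀)·log₁₀(σ'_f/σ'_0) = 0.16×7.3/(1+1.01)×log₁₀(69.23/57.055)
    = 0.58109 × 0.084001 = 0.04881 m

S_c ≈ 48.8 mm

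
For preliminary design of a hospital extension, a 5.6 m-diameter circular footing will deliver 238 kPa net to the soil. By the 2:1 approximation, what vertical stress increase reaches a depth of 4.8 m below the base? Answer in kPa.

By the 2:1 method the load spreads at 1 horizontal : 2 vertical, so at depth z the loaded area has grown by z in each plan dimension:
Δσ ≈ qD²/(D+z)² = 238×5.6²/(5.6+4.8)² = 69.006 kPa

Δσ_z ≈ 69 kPa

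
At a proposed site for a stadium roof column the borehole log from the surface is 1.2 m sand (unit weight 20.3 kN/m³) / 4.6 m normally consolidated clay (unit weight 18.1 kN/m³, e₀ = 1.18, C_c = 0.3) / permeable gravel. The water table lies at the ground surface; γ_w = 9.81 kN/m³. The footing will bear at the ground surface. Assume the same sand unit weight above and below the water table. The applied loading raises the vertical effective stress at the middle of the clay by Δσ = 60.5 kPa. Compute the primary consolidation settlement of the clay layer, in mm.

Mid-depth of clay below the ground surface: z = 1.2 + 4.6/2 = 3.5 m.
Total vertical stress at mid-clay: σ_v = 20.3×1.2 + 18.1×2.3 = 65.99 kPa.
Pore pressure: u = 9.81×(3.5 − 0) = 34.335 kPa.
Initial effective stress: σ'_0 = σ_v − u = 65.99 − 34.335 = 31.655 kPa.
Final effective stress: σ'_f = σ'_0 + Δσ = 31.655 + 60.5 = 92.155 kPa.
Normally consolidated clay, so the full stress increment lies on the virgin compression line:
S_c = C_c·H/(1+e₀)·log₁₀(σ'_f/σ'_0) = 0.3×4.6/(1+1.18)×log₁₀(92.155/31.655)
    = 0.63303 × 0.46408 = 0.2938 m

S_c ≈ 294 mm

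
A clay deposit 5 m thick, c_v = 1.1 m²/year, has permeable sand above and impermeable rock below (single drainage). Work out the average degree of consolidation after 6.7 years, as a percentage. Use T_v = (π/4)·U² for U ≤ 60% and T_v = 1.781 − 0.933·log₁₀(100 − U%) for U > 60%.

U ≈ 60.8 %

Drainage path length: H_d = H = 5 m (single drainage).
T_v = c_v·t/H_d² = 1.1×6.7/5² = 0.2948.
T_v = 0.2948 corresponds to the U > 60% branch:
U = 1 − 10^((1.781 − T_v)/0.933)/100 = 0.6083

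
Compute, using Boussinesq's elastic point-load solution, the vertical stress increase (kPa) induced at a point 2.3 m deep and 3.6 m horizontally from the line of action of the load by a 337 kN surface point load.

Δσ_z ≈ 1.38 kPa

Boussinesq vertical stress below a point load on an elastic half-space:
Δσ_z = 3P/(2πz²) · [1 + (r/z)²]^(−5/2)
r/z = 3.6/2.3 = 1.5652; [1+(r/z)²]^(−5/2) = 0.045236.
Δσ_z = 3×337/(2π×2.3²) × 0.045236 = 30.417 × 0.045236 = 1.376 kPa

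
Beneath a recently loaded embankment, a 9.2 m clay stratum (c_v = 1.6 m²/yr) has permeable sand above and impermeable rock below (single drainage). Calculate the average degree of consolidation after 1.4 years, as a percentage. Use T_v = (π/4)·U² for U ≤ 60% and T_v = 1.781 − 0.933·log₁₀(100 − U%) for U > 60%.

Drainage path length: H_d = H = 9.2 m (single drainage).
T_v = c_v·t/H_d² = 1.6×1.4/9.2² = 0.026465.
T_v = 0.026465 corresponds to the U ≤ 60% branch:
U = √(4T_v/π) = 0.1836

U ≈ 18.4 %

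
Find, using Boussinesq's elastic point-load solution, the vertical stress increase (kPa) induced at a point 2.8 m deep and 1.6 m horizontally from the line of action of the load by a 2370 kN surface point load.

Boussinesq vertical stress below a point load on an elastic half-space:
Δσ_z = 3P/(2πz²) · [1 + (r/z)²]^(−5/2)
r/z = 1.6/2.8 = 0.57143; [1+(r/z)²]^(−5/2) = 0.49341.
Δσ_z = 3×2370/(2π×2.8²) × 0.49341 = 144.34 × 0.49341 = 71.22 kPa

Δσ_z ≈ 71.2 kPa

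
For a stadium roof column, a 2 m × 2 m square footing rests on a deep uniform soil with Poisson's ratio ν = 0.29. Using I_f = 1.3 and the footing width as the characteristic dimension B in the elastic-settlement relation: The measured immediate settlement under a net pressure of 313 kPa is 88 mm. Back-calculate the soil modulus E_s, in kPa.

S_e = q·B·(1−ν²)/E_s · I_f  ⇒  E_s = q·B·(1−ν²)·I_f / S_e.
E_s = 313 × 2 × 0.9159 × 1.3 / 0.088 = 8470 kPa

E_s ≈ 8470 kPa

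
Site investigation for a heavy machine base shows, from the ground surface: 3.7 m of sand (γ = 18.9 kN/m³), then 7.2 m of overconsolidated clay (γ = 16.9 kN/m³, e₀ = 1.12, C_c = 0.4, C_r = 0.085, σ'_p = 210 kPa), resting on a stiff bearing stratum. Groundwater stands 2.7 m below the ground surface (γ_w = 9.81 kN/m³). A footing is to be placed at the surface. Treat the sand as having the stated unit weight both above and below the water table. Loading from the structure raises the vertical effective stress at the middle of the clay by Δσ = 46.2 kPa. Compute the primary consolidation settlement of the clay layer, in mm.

Mid-depth of clay below the ground surface: z = 3.7 + 7.2/2 = 7.3 m.
Total vertical stress at mid-clay: σ_v = 18.9×3.7 + 16.9×3.6 = 130.77 kPa.
Pore pressure: u = 9.81×(7.3 − 2.7) = 45.126 kPa.
Initial effective stress: σ'_0 = σ_v − u = 130.77 − 45.126 = 85.644 kPa.
Final effective stress: σ'_f = 85.644 + 46.2 = 131.84 kPa.
σ'_f = 131.84 ≤ σ'_p = 210 kPa, so the clay remains overconsolidated and only the recompression index applies:
S_c = C_r·H/(1+e₀)·log₁₀(σ'_f/σ'_0) = 0.085×7.2/2.12×log₁₀(131.84/85.644)
    = 0.28868 × 0.18735 = 0.05408 m

S_c ≈ 54.1 mm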